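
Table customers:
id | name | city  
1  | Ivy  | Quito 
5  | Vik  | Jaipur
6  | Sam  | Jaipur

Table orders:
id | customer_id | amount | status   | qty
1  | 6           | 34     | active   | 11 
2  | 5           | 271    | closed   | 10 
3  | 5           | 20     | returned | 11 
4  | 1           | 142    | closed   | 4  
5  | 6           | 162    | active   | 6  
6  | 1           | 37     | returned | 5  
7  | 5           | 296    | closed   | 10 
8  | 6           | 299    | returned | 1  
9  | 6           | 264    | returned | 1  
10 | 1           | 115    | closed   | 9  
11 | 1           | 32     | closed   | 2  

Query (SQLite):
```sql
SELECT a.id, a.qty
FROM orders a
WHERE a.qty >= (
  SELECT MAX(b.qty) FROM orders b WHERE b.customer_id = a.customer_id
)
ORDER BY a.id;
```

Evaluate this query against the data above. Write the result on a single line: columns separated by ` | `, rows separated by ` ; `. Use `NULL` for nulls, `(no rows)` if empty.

For each orders row a, compute MAX(qty) over rows sharing a.customer_id.
Keep row a if a.qty >= that per-group MAX.
  customer_id=1: MAX(qty) = 9
  customer_id=5: MAX(qty) = 11
  customer_id=6: MAX(qty) = 11

1 | 11 ; 3 | 11 ; 10 | 9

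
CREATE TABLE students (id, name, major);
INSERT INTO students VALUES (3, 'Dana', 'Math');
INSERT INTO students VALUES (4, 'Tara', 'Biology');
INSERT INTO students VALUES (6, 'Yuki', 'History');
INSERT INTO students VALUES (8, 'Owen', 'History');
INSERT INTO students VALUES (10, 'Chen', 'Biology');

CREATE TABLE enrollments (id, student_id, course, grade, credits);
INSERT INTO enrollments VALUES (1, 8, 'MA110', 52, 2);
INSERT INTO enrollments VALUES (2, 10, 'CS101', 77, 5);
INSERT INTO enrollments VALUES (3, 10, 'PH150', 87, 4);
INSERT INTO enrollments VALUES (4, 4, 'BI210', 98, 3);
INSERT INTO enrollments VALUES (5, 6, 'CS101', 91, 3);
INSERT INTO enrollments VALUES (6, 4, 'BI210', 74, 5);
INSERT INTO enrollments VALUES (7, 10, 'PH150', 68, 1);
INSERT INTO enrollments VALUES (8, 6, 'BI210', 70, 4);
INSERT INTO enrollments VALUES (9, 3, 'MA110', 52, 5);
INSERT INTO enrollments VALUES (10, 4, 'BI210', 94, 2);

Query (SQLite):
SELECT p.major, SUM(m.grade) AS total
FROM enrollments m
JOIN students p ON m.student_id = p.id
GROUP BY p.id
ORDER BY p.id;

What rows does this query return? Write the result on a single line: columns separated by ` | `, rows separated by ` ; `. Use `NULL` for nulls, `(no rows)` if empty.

Join each enrollments row to its students via student_id.
Group joined rows by students.id; compute SUM(m.grade) per group.
  3: ids {9} → SUM(m.grade)=52
  4: ids {4, 6, 10} → SUM(m.grade)=266
  6: ids {5, 8} → SUM(m.grade)=161
  8: ids {1} → SUM(m.grade)=52
  10: ids {2, 3, 7} → SUM(m.grade)=232

Math | 52 ; Biology | 266 ; History | 161 ; History | 52 ; Biology | 232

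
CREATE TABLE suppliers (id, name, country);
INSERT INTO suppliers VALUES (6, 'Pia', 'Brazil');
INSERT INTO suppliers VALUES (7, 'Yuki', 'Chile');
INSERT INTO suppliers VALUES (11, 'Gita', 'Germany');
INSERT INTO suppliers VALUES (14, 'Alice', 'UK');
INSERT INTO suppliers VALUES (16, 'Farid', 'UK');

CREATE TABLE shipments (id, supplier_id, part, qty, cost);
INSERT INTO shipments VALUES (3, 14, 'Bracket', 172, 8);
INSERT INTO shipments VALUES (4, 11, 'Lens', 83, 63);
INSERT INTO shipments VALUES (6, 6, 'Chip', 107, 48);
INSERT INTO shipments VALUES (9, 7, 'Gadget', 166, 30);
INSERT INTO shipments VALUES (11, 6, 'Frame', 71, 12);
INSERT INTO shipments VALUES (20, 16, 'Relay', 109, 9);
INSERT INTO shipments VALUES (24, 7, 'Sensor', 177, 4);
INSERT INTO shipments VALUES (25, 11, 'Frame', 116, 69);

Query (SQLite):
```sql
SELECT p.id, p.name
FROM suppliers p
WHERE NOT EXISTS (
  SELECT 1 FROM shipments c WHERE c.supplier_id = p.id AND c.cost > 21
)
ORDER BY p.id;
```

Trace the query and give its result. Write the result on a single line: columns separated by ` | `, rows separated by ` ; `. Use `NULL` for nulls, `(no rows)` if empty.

14 | Alice ; 16 | Farid

For each suppliers row, check whether any shipments with matching supplier_id has cost > 21.
Keep rows where that is false.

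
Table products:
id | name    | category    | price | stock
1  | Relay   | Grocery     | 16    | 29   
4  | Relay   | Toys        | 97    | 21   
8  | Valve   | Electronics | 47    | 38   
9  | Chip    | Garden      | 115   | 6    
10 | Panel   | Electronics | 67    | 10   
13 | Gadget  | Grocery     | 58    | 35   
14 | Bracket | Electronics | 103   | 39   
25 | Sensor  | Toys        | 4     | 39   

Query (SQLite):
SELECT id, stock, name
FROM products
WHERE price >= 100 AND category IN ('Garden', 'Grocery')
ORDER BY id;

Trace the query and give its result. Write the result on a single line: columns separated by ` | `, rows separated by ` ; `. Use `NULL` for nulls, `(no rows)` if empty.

price >= 100: ids {9, 14}
category IN ('Garden', 'Grocery'): ids {1, 9, 13}
Combine with AND.

9 | 6 | Chip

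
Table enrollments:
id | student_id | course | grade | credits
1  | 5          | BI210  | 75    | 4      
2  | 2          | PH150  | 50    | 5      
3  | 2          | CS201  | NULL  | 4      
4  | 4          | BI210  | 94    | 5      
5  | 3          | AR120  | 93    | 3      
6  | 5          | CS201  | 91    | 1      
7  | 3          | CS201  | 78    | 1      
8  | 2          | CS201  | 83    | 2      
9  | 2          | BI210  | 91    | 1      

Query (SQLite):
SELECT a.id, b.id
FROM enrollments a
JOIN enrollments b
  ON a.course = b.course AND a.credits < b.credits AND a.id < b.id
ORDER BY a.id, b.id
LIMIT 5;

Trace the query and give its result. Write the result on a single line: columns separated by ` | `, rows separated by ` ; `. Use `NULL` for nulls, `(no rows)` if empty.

1 | 4 ; 6 | 8 ; 7 | 8

Pairs (a,b) with same course, a.credits < b.credits, a.id < b.id.
course groups: AR120:{5} BI210:{1,4,9} CS201:{3,6,7,8} PH150:{2}
Ordered by (a.id, b.id); first 5.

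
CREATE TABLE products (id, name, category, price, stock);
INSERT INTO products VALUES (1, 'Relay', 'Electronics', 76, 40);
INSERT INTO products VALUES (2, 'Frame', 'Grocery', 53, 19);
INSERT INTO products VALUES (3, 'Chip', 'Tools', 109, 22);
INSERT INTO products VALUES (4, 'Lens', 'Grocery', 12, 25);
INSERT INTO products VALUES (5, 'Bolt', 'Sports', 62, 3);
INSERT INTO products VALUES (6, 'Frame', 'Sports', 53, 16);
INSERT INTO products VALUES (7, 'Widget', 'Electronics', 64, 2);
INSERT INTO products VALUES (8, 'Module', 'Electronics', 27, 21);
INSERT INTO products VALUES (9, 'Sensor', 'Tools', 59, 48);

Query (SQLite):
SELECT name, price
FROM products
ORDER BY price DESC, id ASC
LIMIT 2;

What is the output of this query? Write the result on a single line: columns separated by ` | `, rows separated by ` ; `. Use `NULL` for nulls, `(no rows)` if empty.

Chip | 109 ; Relay | 76

Sort by price desc, tiebreak id asc: (109, id=3), (76, id=1), (64, id=7), (62, id=5), (59, id=9) …. Take first 2.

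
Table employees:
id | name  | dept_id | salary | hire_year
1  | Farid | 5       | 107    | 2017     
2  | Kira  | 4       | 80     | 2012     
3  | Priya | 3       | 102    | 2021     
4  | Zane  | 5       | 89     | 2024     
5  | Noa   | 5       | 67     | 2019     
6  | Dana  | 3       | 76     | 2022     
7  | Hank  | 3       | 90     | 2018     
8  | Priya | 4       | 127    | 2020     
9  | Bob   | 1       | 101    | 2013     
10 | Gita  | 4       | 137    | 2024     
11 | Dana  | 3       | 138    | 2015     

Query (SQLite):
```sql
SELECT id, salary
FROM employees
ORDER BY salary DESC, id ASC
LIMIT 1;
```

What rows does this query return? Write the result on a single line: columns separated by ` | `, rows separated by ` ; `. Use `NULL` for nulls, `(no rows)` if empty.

11 | 138

Sort by salary desc, tiebreak id asc: (138, id=11), (137, id=10), (127, id=8), (107, id=1) …. Take first 1.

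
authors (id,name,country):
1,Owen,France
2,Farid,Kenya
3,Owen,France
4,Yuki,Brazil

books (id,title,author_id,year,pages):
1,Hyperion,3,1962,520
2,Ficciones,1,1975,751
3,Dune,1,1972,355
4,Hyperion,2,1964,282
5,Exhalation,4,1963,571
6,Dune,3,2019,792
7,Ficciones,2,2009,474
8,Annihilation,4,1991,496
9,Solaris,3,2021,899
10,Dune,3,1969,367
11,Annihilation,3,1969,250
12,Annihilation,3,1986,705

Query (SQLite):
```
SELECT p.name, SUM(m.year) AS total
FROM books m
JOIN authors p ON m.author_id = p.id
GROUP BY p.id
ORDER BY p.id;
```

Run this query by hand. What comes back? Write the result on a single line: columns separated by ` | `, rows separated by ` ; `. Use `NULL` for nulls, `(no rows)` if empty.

Join each books row to its authors via author_id.
Group joined rows by authors.id; compute SUM(m.year) per group.
  1: ids {2, 3} → SUM(m.year)=3947
  2: ids {4, 7} → SUM(m.year)=3973
  3: ids {1, 6, 9, 10, 11, 12} → SUM(m.year)=11926
  4: ids {5, 8} → SUM(m.year)=3954

Owen | 3947 ; Farid | 3973 ; Owen | 11926 ; Yuki | 3954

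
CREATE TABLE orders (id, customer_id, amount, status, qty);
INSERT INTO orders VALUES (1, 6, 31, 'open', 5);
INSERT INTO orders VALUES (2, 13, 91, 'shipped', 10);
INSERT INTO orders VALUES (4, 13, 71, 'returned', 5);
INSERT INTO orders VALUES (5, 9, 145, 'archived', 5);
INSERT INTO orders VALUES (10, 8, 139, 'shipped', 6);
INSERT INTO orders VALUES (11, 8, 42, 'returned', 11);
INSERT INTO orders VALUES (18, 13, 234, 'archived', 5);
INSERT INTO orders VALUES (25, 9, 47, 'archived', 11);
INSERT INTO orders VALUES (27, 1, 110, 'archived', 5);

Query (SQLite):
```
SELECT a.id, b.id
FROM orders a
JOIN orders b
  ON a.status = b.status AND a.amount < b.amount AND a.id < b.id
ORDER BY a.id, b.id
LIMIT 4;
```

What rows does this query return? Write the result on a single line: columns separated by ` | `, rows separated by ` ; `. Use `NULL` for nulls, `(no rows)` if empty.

Pairs (a,b) with same status, a.amount < b.amount, a.id < b.id.
status groups: archived:{5,18,25,27} open:{1} returned:{4,11} shipped:{2,10}
Ordered by (a.id, b.id); first 4.

2 | 10 ; 5 | 18 ; 25 | 27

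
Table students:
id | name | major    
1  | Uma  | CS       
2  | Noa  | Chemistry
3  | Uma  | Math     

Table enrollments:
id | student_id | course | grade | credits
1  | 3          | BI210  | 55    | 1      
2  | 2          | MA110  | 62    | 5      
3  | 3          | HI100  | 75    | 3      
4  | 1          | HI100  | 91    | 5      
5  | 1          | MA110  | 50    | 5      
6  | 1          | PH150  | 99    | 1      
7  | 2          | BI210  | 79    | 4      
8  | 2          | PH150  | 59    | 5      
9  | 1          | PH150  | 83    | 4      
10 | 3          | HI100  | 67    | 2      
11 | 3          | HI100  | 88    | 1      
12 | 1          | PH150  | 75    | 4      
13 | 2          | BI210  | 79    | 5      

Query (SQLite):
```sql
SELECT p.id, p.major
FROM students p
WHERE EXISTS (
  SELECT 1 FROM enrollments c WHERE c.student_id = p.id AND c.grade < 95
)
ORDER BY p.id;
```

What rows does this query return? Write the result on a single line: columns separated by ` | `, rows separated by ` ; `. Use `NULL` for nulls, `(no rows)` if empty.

1 | CS ; 2 | Chemistry ; 3 | Math

For each students row, check whether any enrollments with matching student_id has grade < 95.
Keep rows where that is true.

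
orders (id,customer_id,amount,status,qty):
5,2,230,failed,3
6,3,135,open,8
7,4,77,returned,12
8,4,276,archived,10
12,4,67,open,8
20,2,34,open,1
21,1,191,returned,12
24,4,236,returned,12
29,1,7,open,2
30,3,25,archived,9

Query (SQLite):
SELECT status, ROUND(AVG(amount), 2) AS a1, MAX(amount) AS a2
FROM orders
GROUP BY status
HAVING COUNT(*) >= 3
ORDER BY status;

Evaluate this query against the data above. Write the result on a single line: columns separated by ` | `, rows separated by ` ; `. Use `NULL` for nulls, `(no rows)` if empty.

open | 60.75 | 135 ; returned | 168 | 236

Group orders by status.
Per group compute: ROUND(AVG(amount), 2), MAX(amount).
HAVING: drop groups with fewer than 3 rows.
  archived: ids {8, 30} → ROUND(AVG(amount), 2)=150.5, MAX(amount)=276
  failed: ids {5} → ROUND(AVG(amount), 2)=230, MAX(amount)=230
  open: ids {6, 12, 20, 29} → ROUND(AVG(amount), 2)=60.75, MAX(amount)=135
  returned: ids {7, 21, 24} → ROUND(AVG(amount), 2)=168, MAX(amount)=236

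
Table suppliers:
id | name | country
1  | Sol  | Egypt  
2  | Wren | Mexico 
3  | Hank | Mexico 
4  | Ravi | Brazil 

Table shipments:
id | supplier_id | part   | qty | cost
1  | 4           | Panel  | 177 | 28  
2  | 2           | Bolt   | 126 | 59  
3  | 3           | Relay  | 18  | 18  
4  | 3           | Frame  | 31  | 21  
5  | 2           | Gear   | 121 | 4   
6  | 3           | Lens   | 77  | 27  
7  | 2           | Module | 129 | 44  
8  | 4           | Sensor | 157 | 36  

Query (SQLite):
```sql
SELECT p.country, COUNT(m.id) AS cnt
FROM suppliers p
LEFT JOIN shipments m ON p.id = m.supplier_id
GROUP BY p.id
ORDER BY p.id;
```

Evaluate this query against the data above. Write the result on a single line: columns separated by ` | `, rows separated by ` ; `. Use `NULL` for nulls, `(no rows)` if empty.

Egypt | 0 ; Mexico | 3 ; Mexico | 3 ; Brazil | 2

LEFT JOIN keeps every suppliers row; unmatched ones get NULL for shipments columns.
Group by suppliers.id and compute COUNT(m.id). COUNT(col) of an all-NULL group is 0.
  1: ids {—} → COUNT(m.id)=0
  2: ids {2, 5, 7} → COUNT(m.id)=3
  3: ids {3, 4, 6} → COUNT(m.id)=3
  4: ids {1, 8} → COUNT(m.id)=2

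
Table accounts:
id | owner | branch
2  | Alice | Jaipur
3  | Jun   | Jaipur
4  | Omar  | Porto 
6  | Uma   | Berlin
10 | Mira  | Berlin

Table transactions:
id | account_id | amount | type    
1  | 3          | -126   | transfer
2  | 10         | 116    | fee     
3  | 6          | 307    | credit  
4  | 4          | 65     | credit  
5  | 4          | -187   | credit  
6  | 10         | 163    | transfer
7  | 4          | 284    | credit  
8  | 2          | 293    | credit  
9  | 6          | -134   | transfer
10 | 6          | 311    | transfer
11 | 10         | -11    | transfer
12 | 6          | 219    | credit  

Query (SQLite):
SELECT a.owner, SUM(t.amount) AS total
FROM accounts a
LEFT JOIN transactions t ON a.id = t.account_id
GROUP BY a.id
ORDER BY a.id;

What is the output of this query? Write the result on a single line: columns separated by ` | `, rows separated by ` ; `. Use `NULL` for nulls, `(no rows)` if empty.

Alice | 293 ; Jun | -126 ; Omar | 162 ; Uma | 703 ; Mira | 268

LEFT JOIN keeps every accounts row; unmatched ones get NULL for transactions columns.
Group by accounts.id and compute SUM(t.amount). SUM over an all-NULL group is NULL.
  2: ids {8} → SUM(t.amount)=293
  3: ids {1} → SUM(t.amount)=-126
  4: ids {4, 5, 7} → SUM(t.amount)=162
  6: ids {3, 9, 10, 12} → SUM(t.amount)=703
  10: ids {2, 6, 11} → SUM(t.amount)=268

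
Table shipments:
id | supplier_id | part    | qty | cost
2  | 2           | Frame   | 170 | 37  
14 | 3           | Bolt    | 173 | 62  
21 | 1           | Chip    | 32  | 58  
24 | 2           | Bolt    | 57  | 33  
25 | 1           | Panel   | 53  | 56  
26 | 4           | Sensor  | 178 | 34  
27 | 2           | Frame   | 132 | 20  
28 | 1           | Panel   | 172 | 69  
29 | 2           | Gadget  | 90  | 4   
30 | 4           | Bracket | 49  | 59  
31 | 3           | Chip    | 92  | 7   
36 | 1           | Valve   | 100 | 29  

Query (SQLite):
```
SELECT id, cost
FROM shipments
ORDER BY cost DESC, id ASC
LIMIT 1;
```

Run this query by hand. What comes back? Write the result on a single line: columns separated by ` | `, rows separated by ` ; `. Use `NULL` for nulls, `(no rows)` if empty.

28 | 69

Sort by cost desc, tiebreak id asc: (69, id=28), (62, id=14), (59, id=30), (58, id=21) …. Take first 1.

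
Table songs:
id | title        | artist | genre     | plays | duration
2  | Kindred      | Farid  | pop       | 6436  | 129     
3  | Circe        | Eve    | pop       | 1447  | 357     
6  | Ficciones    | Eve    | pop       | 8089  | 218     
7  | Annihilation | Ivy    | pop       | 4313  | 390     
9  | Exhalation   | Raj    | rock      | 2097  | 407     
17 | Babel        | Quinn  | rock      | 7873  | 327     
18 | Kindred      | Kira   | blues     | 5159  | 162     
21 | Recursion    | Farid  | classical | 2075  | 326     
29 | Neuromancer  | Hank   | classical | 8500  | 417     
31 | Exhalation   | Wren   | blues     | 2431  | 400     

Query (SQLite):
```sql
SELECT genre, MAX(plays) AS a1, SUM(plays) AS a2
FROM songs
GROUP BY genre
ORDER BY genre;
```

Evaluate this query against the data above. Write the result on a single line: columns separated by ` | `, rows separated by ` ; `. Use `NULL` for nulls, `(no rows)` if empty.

blues | 5159 | 7590 ; classical | 8500 | 10575 ; pop | 8089 | 20285 ; rock | 7873 | 9970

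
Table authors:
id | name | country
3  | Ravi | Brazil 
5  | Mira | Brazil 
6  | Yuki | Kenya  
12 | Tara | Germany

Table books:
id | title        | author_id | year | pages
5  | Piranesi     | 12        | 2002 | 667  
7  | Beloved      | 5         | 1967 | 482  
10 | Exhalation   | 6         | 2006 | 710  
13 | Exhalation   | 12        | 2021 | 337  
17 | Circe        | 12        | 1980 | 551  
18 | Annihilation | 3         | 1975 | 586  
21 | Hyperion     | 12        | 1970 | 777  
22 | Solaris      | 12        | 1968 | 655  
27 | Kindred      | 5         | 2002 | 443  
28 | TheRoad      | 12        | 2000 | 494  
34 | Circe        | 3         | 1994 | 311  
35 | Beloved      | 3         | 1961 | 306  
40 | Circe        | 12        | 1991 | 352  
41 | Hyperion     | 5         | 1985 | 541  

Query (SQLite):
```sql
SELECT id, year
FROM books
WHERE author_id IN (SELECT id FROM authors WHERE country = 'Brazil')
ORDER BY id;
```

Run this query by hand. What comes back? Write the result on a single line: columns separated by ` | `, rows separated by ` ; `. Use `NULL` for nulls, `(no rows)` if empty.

Inner query: authors.id where country = 'Brazil'.
Outer: keep books rows whose author_id is in that set.
Inner query → {3, 5}

7 | 1967 ; 18 | 1975 ; 27 | 2002 ; 34 | 1994 ; 35 | 1961 ; 41 | 1985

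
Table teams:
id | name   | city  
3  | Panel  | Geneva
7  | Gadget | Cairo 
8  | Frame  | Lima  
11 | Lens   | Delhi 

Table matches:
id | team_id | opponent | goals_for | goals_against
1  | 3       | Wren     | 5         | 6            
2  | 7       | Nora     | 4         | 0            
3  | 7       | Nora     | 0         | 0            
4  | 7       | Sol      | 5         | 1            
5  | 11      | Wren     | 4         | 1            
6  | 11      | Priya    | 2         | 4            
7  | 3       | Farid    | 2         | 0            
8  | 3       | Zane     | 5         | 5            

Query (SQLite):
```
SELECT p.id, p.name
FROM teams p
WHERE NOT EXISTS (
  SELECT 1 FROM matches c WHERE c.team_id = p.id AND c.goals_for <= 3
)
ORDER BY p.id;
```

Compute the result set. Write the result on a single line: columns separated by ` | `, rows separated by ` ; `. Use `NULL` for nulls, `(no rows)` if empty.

8 | Frame

For each teams row, check whether any matches with matching team_id has goals_for <= 3.
Keep rows where that is false.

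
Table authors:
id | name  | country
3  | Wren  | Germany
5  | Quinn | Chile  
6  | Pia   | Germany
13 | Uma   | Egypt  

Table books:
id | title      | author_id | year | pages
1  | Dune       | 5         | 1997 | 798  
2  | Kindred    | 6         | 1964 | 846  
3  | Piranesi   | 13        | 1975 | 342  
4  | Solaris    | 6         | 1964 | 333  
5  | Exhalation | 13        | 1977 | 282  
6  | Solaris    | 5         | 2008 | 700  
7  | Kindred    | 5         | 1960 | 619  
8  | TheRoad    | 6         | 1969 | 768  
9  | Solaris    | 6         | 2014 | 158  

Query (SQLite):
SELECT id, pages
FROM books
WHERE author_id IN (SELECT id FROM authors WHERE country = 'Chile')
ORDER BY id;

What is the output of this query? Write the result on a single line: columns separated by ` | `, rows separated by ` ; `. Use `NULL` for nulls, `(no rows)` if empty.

1 | 798 ; 6 | 700 ; 7 | 619

Inner query: authors.id where country = 'Chile'.
Outer: keep books rows whose author_id is in that set.
Inner query → {5}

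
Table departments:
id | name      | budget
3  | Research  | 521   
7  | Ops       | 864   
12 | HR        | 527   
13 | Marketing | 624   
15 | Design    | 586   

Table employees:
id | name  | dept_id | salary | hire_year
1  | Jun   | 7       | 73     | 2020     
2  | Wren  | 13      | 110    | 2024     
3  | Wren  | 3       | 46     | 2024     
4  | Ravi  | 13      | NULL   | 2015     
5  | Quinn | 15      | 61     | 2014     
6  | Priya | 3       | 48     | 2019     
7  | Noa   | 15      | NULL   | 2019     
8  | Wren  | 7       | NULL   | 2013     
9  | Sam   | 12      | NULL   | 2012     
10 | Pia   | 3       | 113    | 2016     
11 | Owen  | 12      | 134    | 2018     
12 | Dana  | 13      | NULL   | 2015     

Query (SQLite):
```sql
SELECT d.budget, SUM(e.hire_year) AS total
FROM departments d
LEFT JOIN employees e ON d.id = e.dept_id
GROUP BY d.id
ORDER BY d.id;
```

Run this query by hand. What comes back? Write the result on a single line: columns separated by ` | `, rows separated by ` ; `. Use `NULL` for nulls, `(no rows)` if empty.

521 | 6059 ; 864 | 4033 ; 527 | 4030 ; 624 | 6054 ; 586 | 4033

LEFT JOIN keeps every departments row; unmatched ones get NULL for employees columns.
Group by departments.id and compute SUM(e.hire_year). SUM over an all-NULL group is NULL.
  3: ids {3, 6, 10} → SUM(e.hire_year)=6059
  7: ids {1, 8} → SUM(e.hire_year)=4033
  12: ids {9, 11} → SUM(e.hire_year)=4030
  13: ids {2, 4, 12} → SUM(e.hire_year)=6054
  15: ids {5, 7} → SUM(e.hire_year)=4033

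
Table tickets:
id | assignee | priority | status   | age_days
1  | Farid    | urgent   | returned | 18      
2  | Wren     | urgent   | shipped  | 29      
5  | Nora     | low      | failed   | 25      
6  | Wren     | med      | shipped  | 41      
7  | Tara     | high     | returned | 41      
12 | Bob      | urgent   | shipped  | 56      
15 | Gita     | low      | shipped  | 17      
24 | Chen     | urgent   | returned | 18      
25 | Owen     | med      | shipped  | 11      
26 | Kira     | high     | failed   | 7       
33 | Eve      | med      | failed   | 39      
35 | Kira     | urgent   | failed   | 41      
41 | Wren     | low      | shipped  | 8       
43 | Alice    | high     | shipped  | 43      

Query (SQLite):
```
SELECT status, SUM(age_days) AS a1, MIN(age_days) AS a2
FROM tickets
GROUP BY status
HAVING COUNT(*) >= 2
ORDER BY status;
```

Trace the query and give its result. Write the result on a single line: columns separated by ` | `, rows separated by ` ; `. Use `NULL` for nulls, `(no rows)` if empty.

failed | 112 | 7 ; returned | 77 | 18 ; shipped | 205 | 8

Group tickets by status.
Per group compute: SUM(age_days), MIN(age_days).
HAVING: drop groups with fewer than 2 rows.
  failed: ids {5, 26, 33, 35} → SUM(age_days)=112, MIN(age_days)=7
  returned: ids {1, 7, 24} → SUM(age_days)=77, MIN(age_days)=18
  shipped: ids {2, 6, 12, 15, 25, 41, 43} → SUM(age_days)=205, MIN(age_days)=8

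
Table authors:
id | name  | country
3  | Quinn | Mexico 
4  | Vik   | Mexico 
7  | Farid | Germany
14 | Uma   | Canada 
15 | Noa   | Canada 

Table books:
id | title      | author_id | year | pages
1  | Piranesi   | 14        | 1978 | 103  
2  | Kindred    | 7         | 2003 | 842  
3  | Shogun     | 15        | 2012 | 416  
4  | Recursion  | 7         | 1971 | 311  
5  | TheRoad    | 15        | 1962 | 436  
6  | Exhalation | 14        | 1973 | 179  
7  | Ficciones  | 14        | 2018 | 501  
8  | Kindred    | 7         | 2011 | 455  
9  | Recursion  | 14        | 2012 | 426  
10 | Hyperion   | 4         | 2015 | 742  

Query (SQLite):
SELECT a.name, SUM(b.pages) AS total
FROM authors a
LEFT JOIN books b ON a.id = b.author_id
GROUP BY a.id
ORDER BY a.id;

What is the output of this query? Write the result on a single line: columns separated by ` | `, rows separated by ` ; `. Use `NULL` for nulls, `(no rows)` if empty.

Quinn | NULL ; Vik | 742 ; Farid | 1608 ; Uma | 1209 ; Noa | 852

LEFT JOIN keeps every authors row; unmatched ones get NULL for books columns.
Group by authors.id and compute SUM(b.pages). SUM over an all-NULL group is NULL.
  3: ids {—} → SUM(b.pages)=NULL
  4: ids {10} → SUM(b.pages)=742
  7: ids {2, 4, 8} → SUM(b.pages)=1608
  14: ids {1, 6, 7, 9} → SUM(b.pages)=1209
  15: ids {3, 5} → SUM(b.pages)=852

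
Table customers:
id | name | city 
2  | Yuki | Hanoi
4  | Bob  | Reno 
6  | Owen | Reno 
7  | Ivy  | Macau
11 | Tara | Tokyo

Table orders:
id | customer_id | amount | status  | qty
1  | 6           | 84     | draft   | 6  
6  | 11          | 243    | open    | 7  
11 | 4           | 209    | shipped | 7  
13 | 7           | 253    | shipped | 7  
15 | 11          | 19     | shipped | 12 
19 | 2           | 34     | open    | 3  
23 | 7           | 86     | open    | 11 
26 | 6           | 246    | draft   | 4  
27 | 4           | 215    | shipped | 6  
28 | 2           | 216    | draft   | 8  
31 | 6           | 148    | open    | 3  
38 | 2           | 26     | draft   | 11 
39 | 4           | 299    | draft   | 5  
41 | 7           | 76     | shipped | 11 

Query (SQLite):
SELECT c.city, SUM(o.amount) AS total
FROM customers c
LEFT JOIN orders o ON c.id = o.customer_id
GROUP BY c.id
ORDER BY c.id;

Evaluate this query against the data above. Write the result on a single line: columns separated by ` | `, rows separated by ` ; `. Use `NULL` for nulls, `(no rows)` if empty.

Hanoi | 276 ; Reno | 723 ; Reno | 478 ; Macau | 415 ; Tokyo | 262

LEFT JOIN keeps every customers row; unmatched ones get NULL for orders columns.
Group by customers.id and compute SUM(o.amount). SUM over an all-NULL group is NULL.
  2: ids {19, 28, 38} → SUM(o.amount)=276
  4: ids {11, 27, 39} → SUM(o.amount)=723
  6: ids {1, 26, 31} → SUM(o.amount)=478
  7: ids {13, 23, 41} → SUM(o.amount)=415
  11: ids {6, 15} → SUM(o.amount)=262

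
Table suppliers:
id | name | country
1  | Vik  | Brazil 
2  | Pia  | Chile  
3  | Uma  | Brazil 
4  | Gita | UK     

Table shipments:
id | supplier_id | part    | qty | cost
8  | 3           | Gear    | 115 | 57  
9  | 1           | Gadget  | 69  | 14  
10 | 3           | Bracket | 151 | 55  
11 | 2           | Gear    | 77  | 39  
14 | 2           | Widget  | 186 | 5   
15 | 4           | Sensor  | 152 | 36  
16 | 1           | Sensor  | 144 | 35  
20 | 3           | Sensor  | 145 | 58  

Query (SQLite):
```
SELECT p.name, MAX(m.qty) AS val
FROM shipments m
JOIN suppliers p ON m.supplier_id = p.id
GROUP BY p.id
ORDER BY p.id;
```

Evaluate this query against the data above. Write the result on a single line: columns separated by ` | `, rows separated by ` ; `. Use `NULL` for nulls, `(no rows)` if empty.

Join each shipments row to its suppliers via supplier_id.
Group joined rows by suppliers.id; compute MAX(m.qty) per group.
  1: ids {9, 16} → MAX(m.qty)=144
  2: ids {11, 14} → MAX(m.qty)=186
  3: ids {8, 10, 20} → MAX(m.qty)=151
  4: ids {15} → MAX(m.qty)=152

Vik | 144 ; Pia | 186 ; Uma | 151 ; Gita | 152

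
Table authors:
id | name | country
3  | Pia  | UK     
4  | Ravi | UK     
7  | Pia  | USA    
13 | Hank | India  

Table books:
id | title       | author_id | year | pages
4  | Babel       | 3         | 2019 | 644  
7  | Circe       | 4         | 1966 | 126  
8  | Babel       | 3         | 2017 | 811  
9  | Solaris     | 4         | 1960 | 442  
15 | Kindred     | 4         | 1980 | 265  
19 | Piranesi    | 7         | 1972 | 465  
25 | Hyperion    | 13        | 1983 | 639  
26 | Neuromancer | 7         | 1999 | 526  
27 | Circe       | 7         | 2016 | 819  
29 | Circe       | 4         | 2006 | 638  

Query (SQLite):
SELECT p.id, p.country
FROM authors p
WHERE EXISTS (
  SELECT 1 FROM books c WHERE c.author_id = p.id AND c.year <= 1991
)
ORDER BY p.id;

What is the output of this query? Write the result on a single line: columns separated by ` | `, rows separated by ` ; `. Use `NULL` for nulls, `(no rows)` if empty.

For each authors row, check whether any books with matching author_id has year <= 1991.
Keep rows where that is true.

4 | UK ; 7 | USA ; 13 | India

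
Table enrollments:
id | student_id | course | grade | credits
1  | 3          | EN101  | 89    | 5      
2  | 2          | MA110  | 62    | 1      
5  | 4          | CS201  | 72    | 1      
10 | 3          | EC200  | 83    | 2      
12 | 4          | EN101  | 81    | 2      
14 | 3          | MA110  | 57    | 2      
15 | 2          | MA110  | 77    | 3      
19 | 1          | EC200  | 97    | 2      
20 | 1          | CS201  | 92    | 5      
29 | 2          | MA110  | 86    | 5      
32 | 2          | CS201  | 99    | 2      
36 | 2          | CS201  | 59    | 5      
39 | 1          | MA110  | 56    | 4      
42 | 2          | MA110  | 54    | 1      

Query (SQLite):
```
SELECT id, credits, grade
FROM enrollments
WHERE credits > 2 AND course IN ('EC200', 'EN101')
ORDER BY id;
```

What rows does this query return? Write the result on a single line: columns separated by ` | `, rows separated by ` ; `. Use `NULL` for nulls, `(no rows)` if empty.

credits > 2: ids {1, 15, 20, 29, 36, 39}
course IN ('EC200', 'EN101'): ids {1, 10, 12, 19}
Combine with AND.

1 | 5 | 89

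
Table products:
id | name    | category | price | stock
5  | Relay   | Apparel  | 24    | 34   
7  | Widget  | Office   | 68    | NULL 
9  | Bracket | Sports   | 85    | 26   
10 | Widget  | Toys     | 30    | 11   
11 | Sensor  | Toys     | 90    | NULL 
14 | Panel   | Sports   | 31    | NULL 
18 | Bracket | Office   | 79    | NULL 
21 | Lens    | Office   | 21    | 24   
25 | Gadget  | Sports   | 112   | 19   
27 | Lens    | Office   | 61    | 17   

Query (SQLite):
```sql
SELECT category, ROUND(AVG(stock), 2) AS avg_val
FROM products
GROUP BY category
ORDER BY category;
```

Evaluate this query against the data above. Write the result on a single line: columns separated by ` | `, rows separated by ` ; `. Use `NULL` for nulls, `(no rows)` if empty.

Apparel | 34 ; Office | 20.5 ; Sports | 22.5 ; Toys | 11

Partition products by category; compute ROUND(AVG(stock), 2) within each group.
  Apparel: ids {5} → ROUND(AVG(stock), 2)=34
  Office: ids {7, 18, 21, 27} → ROUND(AVG(stock), 2)=20.5
  Sports: ids {9, 14, 25} → ROUND(AVG(stock), 2)=22.5
  Toys: ids {10, 11} → ROUND(AVG(stock), 2)=11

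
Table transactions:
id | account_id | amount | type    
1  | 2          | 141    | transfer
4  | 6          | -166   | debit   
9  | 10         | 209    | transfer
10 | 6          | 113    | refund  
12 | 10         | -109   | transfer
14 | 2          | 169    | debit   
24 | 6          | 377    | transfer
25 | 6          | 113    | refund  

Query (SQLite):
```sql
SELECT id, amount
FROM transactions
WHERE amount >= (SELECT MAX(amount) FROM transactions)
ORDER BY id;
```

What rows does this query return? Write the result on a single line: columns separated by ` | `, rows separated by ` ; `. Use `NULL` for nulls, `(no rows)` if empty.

Scalar subquery: MAX(amount) over all transactions rows = 377.
Keep rows where amount >= that value.

24 | 377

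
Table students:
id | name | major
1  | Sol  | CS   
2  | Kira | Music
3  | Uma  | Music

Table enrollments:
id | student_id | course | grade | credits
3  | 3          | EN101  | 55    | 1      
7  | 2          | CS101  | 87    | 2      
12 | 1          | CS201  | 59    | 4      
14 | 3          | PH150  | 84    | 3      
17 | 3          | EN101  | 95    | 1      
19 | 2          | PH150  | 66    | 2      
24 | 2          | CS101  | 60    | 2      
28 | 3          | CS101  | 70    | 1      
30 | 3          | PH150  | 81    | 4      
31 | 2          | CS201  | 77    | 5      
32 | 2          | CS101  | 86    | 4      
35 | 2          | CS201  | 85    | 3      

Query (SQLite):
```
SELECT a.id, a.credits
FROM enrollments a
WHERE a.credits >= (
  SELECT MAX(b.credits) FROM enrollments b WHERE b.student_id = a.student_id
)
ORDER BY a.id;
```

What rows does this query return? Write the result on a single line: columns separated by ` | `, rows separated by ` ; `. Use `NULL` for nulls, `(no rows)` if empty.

For each enrollments row a, compute MAX(credits) over rows sharing a.student_id.
Keep row a if a.credits >= that per-group MAX.
  student_id=1: MAX(credits) = 4
  student_id=2: MAX(credits) = 5
  student_id=3: MAX(credits) = 4

12 | 4 ; 30 | 4 ; 31 | 5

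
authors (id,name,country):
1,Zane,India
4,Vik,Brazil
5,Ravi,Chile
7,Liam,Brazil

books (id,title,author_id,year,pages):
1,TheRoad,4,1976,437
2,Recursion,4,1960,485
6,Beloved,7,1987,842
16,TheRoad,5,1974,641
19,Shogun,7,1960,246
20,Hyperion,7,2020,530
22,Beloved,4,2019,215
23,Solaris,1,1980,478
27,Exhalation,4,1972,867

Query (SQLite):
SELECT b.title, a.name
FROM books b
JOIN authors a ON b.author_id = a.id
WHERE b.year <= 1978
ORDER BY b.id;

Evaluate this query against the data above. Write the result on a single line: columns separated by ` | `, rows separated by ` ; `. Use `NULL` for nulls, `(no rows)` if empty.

TheRoad | Vik ; Recursion | Vik ; TheRoad | Ravi ; Shogun | Liam ; Exhalation | Vik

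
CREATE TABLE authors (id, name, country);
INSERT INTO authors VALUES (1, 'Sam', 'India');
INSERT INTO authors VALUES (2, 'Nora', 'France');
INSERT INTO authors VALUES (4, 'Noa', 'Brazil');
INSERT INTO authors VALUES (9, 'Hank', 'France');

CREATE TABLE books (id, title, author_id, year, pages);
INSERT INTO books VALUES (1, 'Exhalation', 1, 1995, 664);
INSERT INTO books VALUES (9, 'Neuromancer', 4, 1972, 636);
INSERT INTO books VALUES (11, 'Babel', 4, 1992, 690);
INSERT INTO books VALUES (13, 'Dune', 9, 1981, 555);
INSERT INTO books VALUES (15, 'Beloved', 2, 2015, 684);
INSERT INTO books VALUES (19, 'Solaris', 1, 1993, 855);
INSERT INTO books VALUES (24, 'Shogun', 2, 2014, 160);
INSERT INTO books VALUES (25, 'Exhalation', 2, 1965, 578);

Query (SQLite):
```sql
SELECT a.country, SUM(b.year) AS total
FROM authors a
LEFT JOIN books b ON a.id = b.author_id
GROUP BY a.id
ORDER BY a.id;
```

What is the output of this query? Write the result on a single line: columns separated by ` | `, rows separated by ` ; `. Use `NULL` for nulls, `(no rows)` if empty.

LEFT JOIN keeps every authors row; unmatched ones get NULL for books columns.
Group by authors.id and compute SUM(b.year). SUM over an all-NULL group is NULL.
  1: ids {1, 19} → SUM(b.year)=3988
  2: ids {15, 24, 25} → SUM(b.year)=5994
  4: ids {9, 11} → SUM(b.year)=3964
  9: ids {13} → SUM(b.year)=1981

India | 3988 ; France | 5994 ; Brazil | 3964 ; France | 1981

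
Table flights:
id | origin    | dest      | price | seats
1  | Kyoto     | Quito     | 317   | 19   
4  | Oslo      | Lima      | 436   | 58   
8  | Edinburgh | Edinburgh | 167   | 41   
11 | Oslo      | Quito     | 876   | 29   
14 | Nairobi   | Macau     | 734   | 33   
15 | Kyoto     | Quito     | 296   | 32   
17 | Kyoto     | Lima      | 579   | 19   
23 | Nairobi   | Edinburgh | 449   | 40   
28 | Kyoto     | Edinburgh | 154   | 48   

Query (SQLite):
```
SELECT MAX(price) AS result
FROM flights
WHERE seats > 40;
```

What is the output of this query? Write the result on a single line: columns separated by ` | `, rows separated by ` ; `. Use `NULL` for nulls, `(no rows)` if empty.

436

Rows where seats > 40 → price values: [436, 167, 154].
MAX of non-NULL values = 436.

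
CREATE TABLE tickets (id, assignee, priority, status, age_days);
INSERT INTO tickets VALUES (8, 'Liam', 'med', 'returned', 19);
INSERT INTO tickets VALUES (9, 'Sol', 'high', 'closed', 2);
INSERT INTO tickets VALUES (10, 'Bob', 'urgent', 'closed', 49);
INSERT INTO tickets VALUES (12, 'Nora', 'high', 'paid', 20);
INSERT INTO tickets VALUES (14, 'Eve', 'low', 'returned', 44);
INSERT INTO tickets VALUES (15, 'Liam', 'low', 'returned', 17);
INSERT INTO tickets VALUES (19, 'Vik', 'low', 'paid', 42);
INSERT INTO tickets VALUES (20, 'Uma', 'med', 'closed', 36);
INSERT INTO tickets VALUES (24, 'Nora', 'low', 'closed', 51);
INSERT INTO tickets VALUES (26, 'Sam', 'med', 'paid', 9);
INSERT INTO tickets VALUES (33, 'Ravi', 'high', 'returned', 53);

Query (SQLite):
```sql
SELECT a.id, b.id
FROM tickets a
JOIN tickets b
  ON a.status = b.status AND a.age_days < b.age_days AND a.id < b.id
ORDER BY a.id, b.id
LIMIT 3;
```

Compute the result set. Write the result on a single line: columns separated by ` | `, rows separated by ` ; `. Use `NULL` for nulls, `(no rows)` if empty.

8 | 14 ; 8 | 33 ; 9 | 10

Pairs (a,b) with same status, a.age_days < b.age_days, a.id < b.id.
status groups: closed:{9,10,20,24} paid:{12,19,26} returned:{8,14,15,33}
Ordered by (a.id, b.id); first 3.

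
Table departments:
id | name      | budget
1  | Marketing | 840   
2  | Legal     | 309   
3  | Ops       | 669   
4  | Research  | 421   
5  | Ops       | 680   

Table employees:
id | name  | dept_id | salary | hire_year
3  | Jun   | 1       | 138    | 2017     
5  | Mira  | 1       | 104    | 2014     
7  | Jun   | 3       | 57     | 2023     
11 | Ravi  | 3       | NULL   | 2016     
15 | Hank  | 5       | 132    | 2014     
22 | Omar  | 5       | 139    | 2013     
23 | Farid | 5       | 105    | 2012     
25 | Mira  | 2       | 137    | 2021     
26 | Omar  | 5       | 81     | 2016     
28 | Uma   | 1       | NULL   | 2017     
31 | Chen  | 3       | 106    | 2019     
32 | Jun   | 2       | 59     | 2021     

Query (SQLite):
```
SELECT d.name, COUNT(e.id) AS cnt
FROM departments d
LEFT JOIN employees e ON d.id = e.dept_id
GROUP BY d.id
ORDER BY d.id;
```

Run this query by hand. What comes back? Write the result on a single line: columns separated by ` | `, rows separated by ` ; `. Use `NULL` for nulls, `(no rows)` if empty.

Marketing | 3 ; Legal | 2 ; Ops | 3 ; Research | 0 ; Ops | 4

LEFT JOIN keeps every departments row; unmatched ones get NULL for employees columns.
Group by departments.id and compute COUNT(e.id). COUNT(col) of an all-NULL group is 0.
  1: ids {3, 5, 28} → COUNT(e.id)=3
  2: ids {25, 32} → COUNT(e.id)=2
  3: ids {7, 11, 31} → COUNT(e.id)=3
  4: ids {—} → COUNT(e.id)=0
  5: ids {15, 22, 23, 26} → COUNT(e.id)=4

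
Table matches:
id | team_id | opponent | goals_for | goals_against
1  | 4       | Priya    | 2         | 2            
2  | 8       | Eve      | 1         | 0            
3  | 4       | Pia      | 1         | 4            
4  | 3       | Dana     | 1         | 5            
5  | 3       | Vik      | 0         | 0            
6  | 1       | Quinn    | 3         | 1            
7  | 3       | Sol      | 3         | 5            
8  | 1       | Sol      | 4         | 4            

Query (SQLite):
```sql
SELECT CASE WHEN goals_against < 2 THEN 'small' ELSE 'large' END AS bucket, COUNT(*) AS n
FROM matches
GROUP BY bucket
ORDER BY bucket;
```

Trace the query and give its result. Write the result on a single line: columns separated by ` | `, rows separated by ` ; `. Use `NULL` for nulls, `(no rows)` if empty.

Bucket rows by goals_against < 2 → 'small' else 'large'; count each bucket.

large | 5 ; small | 3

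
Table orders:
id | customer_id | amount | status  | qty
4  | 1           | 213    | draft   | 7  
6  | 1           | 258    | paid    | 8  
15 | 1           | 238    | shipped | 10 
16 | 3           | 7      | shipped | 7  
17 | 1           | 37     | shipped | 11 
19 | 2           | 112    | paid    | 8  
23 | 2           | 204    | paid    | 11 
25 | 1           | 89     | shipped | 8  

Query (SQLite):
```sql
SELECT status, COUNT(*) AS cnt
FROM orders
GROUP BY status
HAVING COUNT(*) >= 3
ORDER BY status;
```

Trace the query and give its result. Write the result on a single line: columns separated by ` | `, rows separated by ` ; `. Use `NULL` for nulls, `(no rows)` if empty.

Partition orders by status; compute COUNT(*) within each group.
HAVING: keep groups with count ≥ 3.
  draft: ids {4} → COUNT(*)=1
  paid: ids {6, 19, 23} → COUNT(*)=3
  shipped: ids {15, 16, 17, 25} → COUNT(*)=4

paid | 3 ; shipped | 4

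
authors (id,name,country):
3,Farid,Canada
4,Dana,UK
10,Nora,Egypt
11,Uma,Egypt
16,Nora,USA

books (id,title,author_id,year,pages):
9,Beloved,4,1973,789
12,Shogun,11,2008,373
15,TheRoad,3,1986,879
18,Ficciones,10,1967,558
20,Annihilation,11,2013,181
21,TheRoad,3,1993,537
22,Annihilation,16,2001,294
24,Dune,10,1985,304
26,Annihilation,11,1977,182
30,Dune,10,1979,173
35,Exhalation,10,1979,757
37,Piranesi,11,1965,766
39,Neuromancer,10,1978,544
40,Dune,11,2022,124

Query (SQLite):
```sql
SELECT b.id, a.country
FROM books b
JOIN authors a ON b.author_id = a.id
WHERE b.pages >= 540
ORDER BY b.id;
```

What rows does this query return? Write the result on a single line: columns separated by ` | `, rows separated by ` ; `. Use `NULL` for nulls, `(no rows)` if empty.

9 | UK ; 15 | Canada ; 18 | Egypt ; 35 | Egypt ; 37 | Egypt ; 39 | Egypt

Each books row matches the authors row where author_id = authors.id.
Then keep rows with b.pages >= 540.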